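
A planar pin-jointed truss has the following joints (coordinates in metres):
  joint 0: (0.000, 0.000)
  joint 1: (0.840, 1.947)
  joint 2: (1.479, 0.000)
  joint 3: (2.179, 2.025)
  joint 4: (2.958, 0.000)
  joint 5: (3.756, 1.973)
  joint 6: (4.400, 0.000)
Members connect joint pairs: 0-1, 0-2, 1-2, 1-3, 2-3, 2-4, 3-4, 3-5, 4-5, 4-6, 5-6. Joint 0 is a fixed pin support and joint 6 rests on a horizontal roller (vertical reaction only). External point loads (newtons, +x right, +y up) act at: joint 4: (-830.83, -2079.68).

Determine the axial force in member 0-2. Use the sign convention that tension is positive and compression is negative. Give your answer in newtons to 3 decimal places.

N=7 nodes, M=11 members, R=3 reactions → 2N=14, M+R=14
member 0 (0-1): L=2.1205, (cx,cy)=(0.3961,0.9182)
member 1 (0-2): L=1.4790, (cx,cy)=(1.0000,0.0000)
member 2 (1-2): L=2.0492, (cx,cy)=(0.3118,-0.9501)
member 3 (1-3): L=1.3413, (cx,cy)=(0.9983,0.0582)
member 4 (2-3): L=2.1426, (cx,cy)=(0.3267,0.9451)
member 5 (2-4): L=1.4790, (cx,cy)=(1.0000,0.0000)
member 6 (3-4): L=2.1697, (cx,cy)=(0.3590,-0.9333)
member 7 (3-5): L=1.5779, (cx,cy)=(0.9995,-0.0330)
member 8 (4-5): L=2.1283, (cx,cy)=(0.3750,0.9270)
member 9 (4-6): L=1.4420, (cx,cy)=(1.0000,0.0000)
member 10 (5-6): L=2.0754, (cx,cy)=(0.3103,-0.9506)
solve A·x = −loads:
  F[0-1] = -742.2942 N (compression)
  F[0-2] = -536.7792 N (compression)
  F[1-2] = +686.1894 N (tension)
  F[1-3] = -508.8881 N (compression)
  F[2-3] = -689.8286 N (compression)
  F[2-4] = -97.4293 N (compression)
  F[3-4] = +765.8862 N (tension)
  F[3-5] = -1008.9332 N (compression)
  F[4-5] = +1472.2727 N (tension)
  F[4-6] = +456.3529 N (tension)
  F[5-6] = -1470.7058 N (compression)
  Rx@0 = +830.8300 N
  Ry@0 = +681.5679 N
  Ry@6 = +1398.1121 N

-536.779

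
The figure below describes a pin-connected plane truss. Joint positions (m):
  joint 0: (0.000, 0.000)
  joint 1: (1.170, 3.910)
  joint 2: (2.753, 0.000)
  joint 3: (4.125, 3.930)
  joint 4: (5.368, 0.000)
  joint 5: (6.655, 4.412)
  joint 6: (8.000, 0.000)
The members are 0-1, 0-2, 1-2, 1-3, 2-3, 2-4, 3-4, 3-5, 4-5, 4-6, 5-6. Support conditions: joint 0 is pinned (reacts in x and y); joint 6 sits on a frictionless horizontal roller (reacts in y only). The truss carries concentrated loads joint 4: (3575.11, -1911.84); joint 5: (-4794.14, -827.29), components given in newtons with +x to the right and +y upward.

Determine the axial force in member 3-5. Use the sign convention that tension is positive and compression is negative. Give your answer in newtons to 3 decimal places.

-4474.725

N=7 nodes, M=11 members, R=3 reactions → 2N=14, M+R=14
member 0 (0-1): L=4.0813, (cx,cy)=(0.2867,0.9580)
member 1 (0-2): L=2.7530, (cx,cy)=(1.0000,0.0000)
member 2 (1-2): L=4.2183, (cx,cy)=(0.3753,-0.9269)
member 3 (1-3): L=2.9551, (cx,cy)=(1.0000,0.0068)
member 4 (2-3): L=4.1626, (cx,cy)=(0.3296,0.9441)
member 5 (2-4): L=2.6150, (cx,cy)=(1.0000,0.0000)
member 6 (3-4): L=4.1219, (cx,cy)=(0.3016,-0.9534)
member 7 (3-5): L=2.5755, (cx,cy)=(0.9823,0.1871)
member 8 (4-5): L=4.5959, (cx,cy)=(0.2800,0.9600)
member 9 (4-6): L=2.6320, (cx,cy)=(1.0000,0.0000)
member 10 (5-6): L=4.6125, (cx,cy)=(0.2916,-0.9565)
solve A·x = −loads:
  F[0-1] = -3561.5352 N (compression)
  F[0-2] = -198.0324 N (compression)
  F[1-2] = +3663.5881 N (tension)
  F[1-3] = -2395.8884 N (compression)
  F[2-3] = -3596.8261 N (compression)
  F[2-4] = +2362.3220 N (tension)
  F[3-4] = +2700.3253 N (tension)
  F[3-5] = -4474.7251 N (compression)
  F[4-5] = -690.3995 N (compression)
  F[4-6] = -205.1405 N (compression)
  F[5-6] = +703.4957 N (tension)
  Rx@0 = +1219.0300 N
  Ry@0 = +3412.0517 N
  Ry@6 = -672.9217 N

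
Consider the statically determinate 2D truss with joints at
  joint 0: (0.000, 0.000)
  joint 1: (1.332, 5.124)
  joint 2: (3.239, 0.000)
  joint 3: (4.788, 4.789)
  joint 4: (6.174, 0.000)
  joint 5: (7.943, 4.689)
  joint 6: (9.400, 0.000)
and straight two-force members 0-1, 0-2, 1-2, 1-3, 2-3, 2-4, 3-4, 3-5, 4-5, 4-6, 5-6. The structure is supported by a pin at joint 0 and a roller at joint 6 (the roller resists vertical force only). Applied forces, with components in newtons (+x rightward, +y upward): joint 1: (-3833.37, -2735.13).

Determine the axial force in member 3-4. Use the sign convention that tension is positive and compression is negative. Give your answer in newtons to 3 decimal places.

N=7 nodes, M=11 members, R=3 reactions → 2N=14, M+R=14
member 0 (0-1): L=5.2943, (cx,cy)=(0.2516,0.9678)
member 1 (0-2): L=3.2390, (cx,cy)=(1.0000,0.0000)
member 2 (1-2): L=5.4674, (cx,cy)=(0.3488,-0.9372)
member 3 (1-3): L=3.4722, (cx,cy)=(0.9953,-0.0965)
member 4 (2-3): L=5.0333, (cx,cy)=(0.3078,0.9515)
member 5 (2-4): L=2.9350, (cx,cy)=(1.0000,0.0000)
member 6 (3-4): L=4.9855, (cx,cy)=(0.2780,-0.9606)
member 7 (3-5): L=3.1566, (cx,cy)=(0.9995,-0.0317)
member 8 (4-5): L=5.0116, (cx,cy)=(0.3530,0.9356)
member 9 (4-6): L=3.2260, (cx,cy)=(1.0000,0.0000)
member 10 (5-6): L=4.9101, (cx,cy)=(0.2967,-0.9550)
solve A·x = −loads:
  F[0-1] = -4584.6217 N (compression)
  F[0-2] = -2679.9186 N (compression)
  F[1-2] = +1596.4879 N (tension)
  F[1-3] = +2133.0189 N (tension)
  F[2-3] = -1572.5464 N (compression)
  F[2-4] = -1639.1145 N (compression)
  F[3-4] = +1733.6866 N (tension)
  F[3-5] = +1157.7230 N (tension)
  F[4-5] = -1779.9170 N (compression)
  F[4-6] = -528.8642 N (compression)
  F[5-6] = +1782.2940 N (tension)
  Rx@0 = +3833.3700 N
  Ry@0 = +4437.1507 N
  Ry@6 = -1702.0207 N

1733.687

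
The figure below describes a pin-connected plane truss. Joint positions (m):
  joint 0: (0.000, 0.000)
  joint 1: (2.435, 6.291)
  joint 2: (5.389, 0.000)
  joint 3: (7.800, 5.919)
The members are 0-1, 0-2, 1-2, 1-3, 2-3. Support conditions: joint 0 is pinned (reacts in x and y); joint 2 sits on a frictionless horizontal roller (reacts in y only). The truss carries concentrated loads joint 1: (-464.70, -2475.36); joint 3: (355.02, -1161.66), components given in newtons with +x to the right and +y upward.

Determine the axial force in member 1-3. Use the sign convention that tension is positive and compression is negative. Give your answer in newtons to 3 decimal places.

N=4 nodes, M=5 members, R=3 reactions → 2N=8, M+R=8
member 0 (0-1): L=6.7458, (cx,cy)=(0.3610,0.9326)
member 1 (0-2): L=5.3890, (cx,cy)=(1.0000,0.0000)
member 2 (1-2): L=6.9500, (cx,cy)=(0.4250,-0.9052)
member 3 (1-3): L=5.3779, (cx,cy)=(0.9976,-0.0692)
member 4 (2-3): L=6.3912, (cx,cy)=(0.3772,0.9261)
solve A·x = −loads:
  F[0-1] = -1061.2546 N (compression)
  F[0-2] = +273.3957 N (tension)
  F[1-2] = -1702.9868 N (compression)
  F[1-3] = +807.3866 N (tension)
  F[2-3] = -1194.0302 N (compression)
  Rx@0 = +109.6800 N
  Ry@0 = +989.7041 N
  Ry@2 = +2647.3159 N

807.387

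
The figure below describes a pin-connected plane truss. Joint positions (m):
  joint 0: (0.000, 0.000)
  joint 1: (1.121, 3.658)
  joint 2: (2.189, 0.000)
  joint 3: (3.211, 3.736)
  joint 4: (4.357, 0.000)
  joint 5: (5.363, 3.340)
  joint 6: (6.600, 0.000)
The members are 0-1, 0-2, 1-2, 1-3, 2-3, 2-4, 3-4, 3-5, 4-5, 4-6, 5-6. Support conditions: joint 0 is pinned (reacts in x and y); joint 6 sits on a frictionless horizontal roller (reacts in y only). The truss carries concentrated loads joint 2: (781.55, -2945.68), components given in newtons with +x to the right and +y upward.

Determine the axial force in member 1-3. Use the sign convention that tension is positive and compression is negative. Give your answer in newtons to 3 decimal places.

N=7 nodes, M=11 members, R=3 reactions → 2N=14, M+R=14
member 0 (0-1): L=3.8259, (cx,cy)=(0.2930,0.9561)
member 1 (0-2): L=2.1890, (cx,cy)=(1.0000,0.0000)
member 2 (1-2): L=3.8107, (cx,cy)=(0.2803,-0.9599)
member 3 (1-3): L=2.0915, (cx,cy)=(0.9993,0.0373)
member 4 (2-3): L=3.8733, (cx,cy)=(0.2639,0.9646)
member 5 (2-4): L=2.1680, (cx,cy)=(1.0000,0.0000)
member 6 (3-4): L=3.9078, (cx,cy)=(0.2933,-0.9560)
member 7 (3-5): L=2.1881, (cx,cy)=(0.9835,-0.1810)
member 8 (4-5): L=3.4882, (cx,cy)=(0.2884,0.9575)
member 9 (4-6): L=2.2430, (cx,cy)=(1.0000,0.0000)
member 10 (5-6): L=3.5617, (cx,cy)=(0.3473,-0.9378)
solve A·x = −loads:
  F[0-1] = -2059.0647 N (compression)
  F[0-2] = +1384.8601 N (tension)
  F[1-2] = +2005.5793 N (tension)
  F[1-3] = -1166.2091 N (compression)
  F[2-3] = +1057.9706 N (tension)
  F[2-4] = +886.2415 N (tension)
  F[3-4] = -902.2614 N (compression)
  F[3-5] = -632.0829 N (compression)
  F[4-5] = +900.8697 N (tension)
  F[4-6] = +361.8350 N (tension)
  F[5-6] = -1041.8359 N (compression)
  Rx@0 = -781.5500 N
  Ry@0 = +1968.6961 N
  Ry@6 = +976.9839 N

-1166.209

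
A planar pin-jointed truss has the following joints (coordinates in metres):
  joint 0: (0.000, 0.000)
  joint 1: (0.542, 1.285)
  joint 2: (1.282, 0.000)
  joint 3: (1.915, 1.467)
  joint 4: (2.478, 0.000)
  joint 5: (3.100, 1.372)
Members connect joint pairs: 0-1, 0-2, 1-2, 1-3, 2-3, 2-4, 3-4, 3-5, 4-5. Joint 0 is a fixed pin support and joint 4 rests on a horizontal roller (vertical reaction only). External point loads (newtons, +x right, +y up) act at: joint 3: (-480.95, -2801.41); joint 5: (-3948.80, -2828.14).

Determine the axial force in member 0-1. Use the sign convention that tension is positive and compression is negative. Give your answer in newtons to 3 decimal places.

-2602.213

N=6 nodes, M=9 members, R=3 reactions → 2N=12, M+R=12
member 0 (0-1): L=1.3946, (cx,cy)=(0.3886,0.9214)
member 1 (0-2): L=1.2820, (cx,cy)=(1.0000,0.0000)
member 2 (1-2): L=1.4828, (cx,cy)=(0.4990,-0.8666)
member 3 (1-3): L=1.3850, (cx,cy)=(0.9913,0.1314)
member 4 (2-3): L=1.5977, (cx,cy)=(0.3962,0.9182)
member 5 (2-4): L=1.1960, (cx,cy)=(1.0000,0.0000)
member 6 (3-4): L=1.5713, (cx,cy)=(0.3583,-0.9336)
member 7 (3-5): L=1.1888, (cx,cy)=(0.9968,-0.0799)
member 8 (4-5): L=1.5064, (cx,cy)=(0.4129,0.9108)
solve A·x = −loads:
  F[0-1] = -2602.2127 N (compression)
  F[0-2] = -3418.4419 N (compression)
  F[1-2] = +2426.8595 N (tension)
  F[1-3] = -2241.8512 N (compression)
  F[2-3] = -2290.4923 N (compression)
  F[2-4] = -1299.8821 N (compression)
  F[3-4] = -211.5089 N (compression)
  F[3-5] = -2581.3906 N (compression)
  F[4-5] = -3331.6947 N (compression)
  Rx@0 = +4429.7500 N
  Ry@0 = +2397.6586 N
  Ry@4 = +3231.8914 N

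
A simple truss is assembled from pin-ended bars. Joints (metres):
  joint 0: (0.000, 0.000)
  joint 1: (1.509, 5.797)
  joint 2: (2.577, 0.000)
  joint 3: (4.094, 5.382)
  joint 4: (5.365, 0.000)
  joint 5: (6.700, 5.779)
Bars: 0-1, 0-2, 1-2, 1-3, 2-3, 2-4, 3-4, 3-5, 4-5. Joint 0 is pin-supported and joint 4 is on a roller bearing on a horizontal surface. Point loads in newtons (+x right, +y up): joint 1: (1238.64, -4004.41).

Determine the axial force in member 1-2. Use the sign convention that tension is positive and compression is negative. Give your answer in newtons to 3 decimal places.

-2306.767

N=6 nodes, M=9 members, R=3 reactions → 2N=12, M+R=12
member 0 (0-1): L=5.9902, (cx,cy)=(0.2519,0.9678)
member 1 (0-2): L=2.5770, (cx,cy)=(1.0000,0.0000)
member 2 (1-2): L=5.8946, (cx,cy)=(0.1812,-0.9834)
member 3 (1-3): L=2.6181, (cx,cy)=(0.9874,-0.1585)
member 4 (2-3): L=5.5917, (cx,cy)=(0.2713,0.9625)
member 5 (2-4): L=2.7880, (cx,cy)=(1.0000,0.0000)
member 6 (3-4): L=5.5300, (cx,cy)=(0.2298,-0.9732)
member 7 (3-5): L=2.6361, (cx,cy)=(0.9886,0.1506)
member 8 (4-5): L=5.9312, (cx,cy)=(0.2251,0.9743)
solve A·x = −loads:
  F[0-1] = -1591.0327 N (compression)
  F[0-2] = +1639.4405 N (tension)
  F[1-2] = -2306.7666 N (compression)
  F[1-3] = -1237.1322 N (compression)
  F[2-3] = +2356.9832 N (tension)
  F[2-4] = +582.0547 N (tension)
  F[3-4] = -2532.4838 N (compression)
  F[3-5] = +0.0000 N (tension)
  F[4-5] = -0.0000 N (compression)
  Rx@0 = -1238.6400 N
  Ry@0 = +1539.7221 N
  Ry@4 = +2464.6879 N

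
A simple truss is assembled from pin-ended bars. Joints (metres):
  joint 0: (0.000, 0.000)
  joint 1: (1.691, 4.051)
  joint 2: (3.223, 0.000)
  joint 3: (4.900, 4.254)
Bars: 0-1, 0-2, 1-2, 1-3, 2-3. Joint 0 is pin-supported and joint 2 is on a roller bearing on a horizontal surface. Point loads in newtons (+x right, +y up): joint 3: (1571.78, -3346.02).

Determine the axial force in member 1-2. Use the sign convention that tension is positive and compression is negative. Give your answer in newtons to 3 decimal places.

-3878.805

N=4 nodes, M=5 members, R=3 reactions → 2N=8, M+R=8
member 0 (0-1): L=4.3898, (cx,cy)=(0.3852,0.9228)
member 1 (0-2): L=3.2230, (cx,cy)=(1.0000,0.0000)
member 2 (1-2): L=4.3310, (cx,cy)=(0.3537,-0.9353)
member 3 (1-3): L=3.2154, (cx,cy)=(0.9980,0.0631)
member 4 (2-3): L=4.5726, (cx,cy)=(0.3667,0.9303)
solve A·x = −loads:
  F[0-1] = +4134.6673 N (tension)
  F[0-2] = -20.9509 N (compression)
  F[1-2] = -3878.8055 N (compression)
  F[1-3] = +2970.7005 N (tension)
  F[2-3] = -3798.2302 N (compression)
  Rx@0 = -1571.7800 N
  Ry@0 = -3815.5841 N
  Ry@2 = +7161.6041 N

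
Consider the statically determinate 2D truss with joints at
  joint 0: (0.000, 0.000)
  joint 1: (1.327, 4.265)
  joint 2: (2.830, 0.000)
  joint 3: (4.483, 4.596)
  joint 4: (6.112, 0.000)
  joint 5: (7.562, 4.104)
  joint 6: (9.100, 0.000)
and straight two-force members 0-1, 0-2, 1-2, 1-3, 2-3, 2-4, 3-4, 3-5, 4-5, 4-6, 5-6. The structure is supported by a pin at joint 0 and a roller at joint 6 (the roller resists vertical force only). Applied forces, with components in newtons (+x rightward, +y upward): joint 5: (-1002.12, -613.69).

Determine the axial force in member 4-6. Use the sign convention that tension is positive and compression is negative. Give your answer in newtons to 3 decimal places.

N=7 nodes, M=11 members, R=3 reactions → 2N=14, M+R=14
member 0 (0-1): L=4.4667, (cx,cy)=(0.2971,0.9548)
member 1 (0-2): L=2.8300, (cx,cy)=(1.0000,0.0000)
member 2 (1-2): L=4.5221, (cx,cy)=(0.3324,-0.9431)
member 3 (1-3): L=3.1733, (cx,cy)=(0.9945,0.1043)
member 4 (2-3): L=4.8842, (cx,cy)=(0.3384,0.9410)
member 5 (2-4): L=3.2820, (cx,cy)=(1.0000,0.0000)
member 6 (3-4): L=4.8762, (cx,cy)=(0.3341,-0.9425)
member 7 (3-5): L=3.1181, (cx,cy)=(0.9875,-0.1578)
member 8 (4-5): L=4.3526, (cx,cy)=(0.3331,0.9429)
member 9 (4-6): L=2.9880, (cx,cy)=(1.0000,0.0000)
member 10 (5-6): L=4.3827, (cx,cy)=(0.3509,-0.9364)
solve A·x = −loads:
  F[0-1] = -581.9402 N (compression)
  F[0-2] = -829.2318 N (compression)
  F[1-2] = +549.6202 N (tension)
  F[1-3] = -357.5151 N (compression)
  F[2-3] = -550.8820 N (compression)
  F[2-4] = -460.1165 N (compression)
  F[3-4] = +722.3340 N (tension)
  F[3-5] = -793.2546 N (compression)
  F[4-5] = -722.0785 N (compression)
  F[4-6] = +21.7451 N (tension)
  F[5-6] = -61.9653 N (compression)
  Rx@0 = +1002.1200 N
  Ry@0 = +555.6655 N
  Ry@6 = +58.0245 N

21.745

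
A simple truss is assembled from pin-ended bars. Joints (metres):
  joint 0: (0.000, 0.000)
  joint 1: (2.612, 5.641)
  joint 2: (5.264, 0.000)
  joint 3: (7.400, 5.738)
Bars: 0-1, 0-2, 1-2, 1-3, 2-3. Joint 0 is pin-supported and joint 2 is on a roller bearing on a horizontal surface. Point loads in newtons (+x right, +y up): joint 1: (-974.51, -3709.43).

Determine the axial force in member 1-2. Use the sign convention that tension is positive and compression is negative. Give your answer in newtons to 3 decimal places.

-879.931

N=4 nodes, M=5 members, R=3 reactions → 2N=8, M+R=8
member 0 (0-1): L=6.2164, (cx,cy)=(0.4202,0.9074)
member 1 (0-2): L=5.2640, (cx,cy)=(1.0000,0.0000)
member 2 (1-2): L=6.2333, (cx,cy)=(0.4255,-0.9050)
member 3 (1-3): L=4.7890, (cx,cy)=(0.9998,0.0203)
member 4 (2-3): L=6.1227, (cx,cy)=(0.3489,0.9372)
solve A·x = −loads:
  F[0-1] = -3210.2498 N (compression)
  F[0-2] = +374.3727 N (tension)
  F[1-2] = -879.9307 N (compression)
  F[1-3] = -0.0000 N (compression)
  F[2-3] = -0.0000 N (compression)
  Rx@0 = +974.5100 N
  Ry@0 = +2913.1116 N
  Ry@2 = +796.3184 N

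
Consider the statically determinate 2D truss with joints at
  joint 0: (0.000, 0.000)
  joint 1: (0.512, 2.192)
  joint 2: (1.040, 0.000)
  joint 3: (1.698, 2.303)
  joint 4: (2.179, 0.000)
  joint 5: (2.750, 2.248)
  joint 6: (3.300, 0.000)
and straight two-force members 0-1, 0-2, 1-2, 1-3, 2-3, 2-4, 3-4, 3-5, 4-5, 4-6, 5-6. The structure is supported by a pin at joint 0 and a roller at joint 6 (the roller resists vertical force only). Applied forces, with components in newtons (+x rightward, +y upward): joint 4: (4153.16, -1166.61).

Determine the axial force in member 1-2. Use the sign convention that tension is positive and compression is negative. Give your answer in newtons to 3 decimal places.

389.927

N=7 nodes, M=11 members, R=3 reactions → 2N=14, M+R=14
member 0 (0-1): L=2.2510, (cx,cy)=(0.2275,0.9738)
member 1 (0-2): L=1.0400, (cx,cy)=(1.0000,0.0000)
member 2 (1-2): L=2.2547, (cx,cy)=(0.2342,-0.9722)
member 3 (1-3): L=1.1912, (cx,cy)=(0.9956,0.0932)
member 4 (2-3): L=2.3952, (cx,cy)=(0.2747,0.9615)
member 5 (2-4): L=1.1390, (cx,cy)=(1.0000,0.0000)
member 6 (3-4): L=2.3527, (cx,cy)=(0.2044,-0.9789)
member 7 (3-5): L=1.0534, (cx,cy)=(0.9986,-0.0522)
member 8 (4-5): L=2.3194, (cx,cy)=(0.2462,0.9692)
member 9 (4-6): L=1.1210, (cx,cy)=(1.0000,0.0000)
member 10 (5-6): L=2.3143, (cx,cy)=(0.2377,-0.9714)
solve A·x = −loads:
  F[0-1] = -406.9608 N (compression)
  F[0-2] = +4245.7250 N (tension)
  F[1-2] = +389.9269 N (tension)
  F[1-3] = -184.6809 N (compression)
  F[2-3] = -394.2538 N (compression)
  F[2-4] = +4445.3472 N (tension)
  F[3-4] = +425.0924 N (tension)
  F[3-5] = -379.6135 N (compression)
  F[4-5] = +774.3283 N (tension)
  F[4-6] = +188.4670 N (tension)
  F[5-6] = -793.0364 N (compression)
  Rx@0 = -4153.1600 N
  Ry@0 = +396.2939 N
  Ry@6 = +770.3161 N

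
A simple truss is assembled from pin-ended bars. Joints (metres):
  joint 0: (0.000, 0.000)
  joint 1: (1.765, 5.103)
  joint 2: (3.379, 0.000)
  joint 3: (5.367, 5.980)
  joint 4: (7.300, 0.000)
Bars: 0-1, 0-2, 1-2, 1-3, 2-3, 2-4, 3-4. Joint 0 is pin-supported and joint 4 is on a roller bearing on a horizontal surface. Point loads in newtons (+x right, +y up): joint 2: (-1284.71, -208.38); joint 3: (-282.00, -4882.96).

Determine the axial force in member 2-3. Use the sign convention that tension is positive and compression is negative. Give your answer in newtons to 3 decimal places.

N=5 nodes, M=7 members, R=3 reactions → 2N=10, M+R=10
member 0 (0-1): L=5.3996, (cx,cy)=(0.3269,0.9451)
member 1 (0-2): L=3.3790, (cx,cy)=(1.0000,0.0000)
member 2 (1-2): L=5.3522, (cx,cy)=(0.3016,-0.9534)
member 3 (1-3): L=3.7072, (cx,cy)=(0.9716,0.2366)
member 4 (2-3): L=6.3018, (cx,cy)=(0.3155,0.9489)
member 5 (2-4): L=3.9210, (cx,cy)=(1.0000,0.0000)
member 6 (3-4): L=6.2847, (cx,cy)=(0.3076,-0.9515)
solve A·x = −loads:
  F[0-1] = -1731.0033 N (compression)
  F[0-2] = -1000.8879 N (compression)
  F[1-2] = +1458.9494 N (tension)
  F[1-3] = -1035.1662 N (compression)
  F[2-3] = -1246.2905 N (compression)
  F[2-4] = +1116.9459 N (tension)
  F[3-4] = -3631.4639 N (compression)
  Rx@0 = +1566.7100 N
  Ry@0 = +1635.9150 N
  Ry@4 = +3455.4250 N

-1246.290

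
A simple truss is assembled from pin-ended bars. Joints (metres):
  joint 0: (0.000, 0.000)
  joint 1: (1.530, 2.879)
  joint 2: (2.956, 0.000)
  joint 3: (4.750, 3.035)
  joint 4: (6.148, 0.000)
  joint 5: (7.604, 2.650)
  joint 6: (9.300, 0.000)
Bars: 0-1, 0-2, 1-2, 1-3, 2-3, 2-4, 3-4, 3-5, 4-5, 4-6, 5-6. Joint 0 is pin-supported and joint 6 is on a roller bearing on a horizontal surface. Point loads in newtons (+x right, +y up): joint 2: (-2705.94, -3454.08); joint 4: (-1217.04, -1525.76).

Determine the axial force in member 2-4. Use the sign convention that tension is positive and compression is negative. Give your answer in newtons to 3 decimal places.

N=7 nodes, M=11 members, R=3 reactions → 2N=14, M+R=14
member 0 (0-1): L=3.2603, (cx,cy)=(0.4693,0.8830)
member 1 (0-2): L=2.9560, (cx,cy)=(1.0000,0.0000)
member 2 (1-2): L=3.2128, (cx,cy)=(0.4438,-0.8961)
member 3 (1-3): L=3.2238, (cx,cy)=(0.9988,0.0484)
member 4 (2-3): L=3.5256, (cx,cy)=(0.5089,0.8609)
member 5 (2-4): L=3.1920, (cx,cy)=(1.0000,0.0000)
member 6 (3-4): L=3.3415, (cx,cy)=(0.4184,-0.9083)
member 7 (3-5): L=2.8799, (cx,cy)=(0.9910,-0.1337)
member 8 (4-5): L=3.0236, (cx,cy)=(0.4815,0.8764)
member 9 (4-6): L=3.1520, (cx,cy)=(1.0000,0.0000)
member 10 (5-6): L=3.1463, (cx,cy)=(0.5391,-0.8423)
solve A·x = −loads:
  F[0-1] = -3253.8658 N (compression)
  F[0-2] = -2395.9984 N (compression)
  F[1-2] = +3050.7056 N (tension)
  F[1-3] = -2884.4130 N (compression)
  F[2-3] = +836.7719 N (tension)
  F[2-4] = +1238.1995 N (tension)
  F[3-4] = -292.9575 N (compression)
  F[3-5] = -2353.8023 N (compression)
  F[4-5] = +2044.4934 N (tension)
  F[4-6] = +1348.1726 N (tension)
  F[5-6] = -2500.9987 N (compression)
  Rx@0 = +3922.9800 N
  Ry@0 = +2873.3203 N
  Ry@6 = +2106.5197 N

1238.200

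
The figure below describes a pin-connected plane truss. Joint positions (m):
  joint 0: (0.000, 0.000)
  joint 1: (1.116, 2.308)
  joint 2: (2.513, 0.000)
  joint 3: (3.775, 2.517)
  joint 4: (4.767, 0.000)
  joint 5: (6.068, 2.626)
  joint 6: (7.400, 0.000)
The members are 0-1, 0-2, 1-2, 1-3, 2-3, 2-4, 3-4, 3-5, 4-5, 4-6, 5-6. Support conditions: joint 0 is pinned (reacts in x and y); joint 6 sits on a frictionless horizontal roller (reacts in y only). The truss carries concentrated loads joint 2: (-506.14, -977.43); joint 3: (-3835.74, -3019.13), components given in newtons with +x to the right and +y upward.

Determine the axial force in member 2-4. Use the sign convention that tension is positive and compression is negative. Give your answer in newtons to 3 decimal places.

N=7 nodes, M=11 members, R=3 reactions → 2N=14, M+R=14
member 0 (0-1): L=2.5637, (cx,cy)=(0.4353,0.9003)
member 1 (0-2): L=2.5130, (cx,cy)=(1.0000,0.0000)
member 2 (1-2): L=2.6979, (cx,cy)=(0.5178,-0.8555)
member 3 (1-3): L=2.6672, (cx,cy)=(0.9969,0.0784)
member 4 (2-3): L=2.8157, (cx,cy)=(0.4482,0.8939)
member 5 (2-4): L=2.2540, (cx,cy)=(1.0000,0.0000)
member 6 (3-4): L=2.7054, (cx,cy)=(0.3667,-0.9304)
member 7 (3-5): L=2.2956, (cx,cy)=(0.9989,0.0475)
member 8 (4-5): L=2.9306, (cx,cy)=(0.4439,0.8961)
member 9 (4-6): L=2.6330, (cx,cy)=(1.0000,0.0000)
member 10 (5-6): L=2.9445, (cx,cy)=(0.4524,-0.8918)
solve A·x = −loads:
  F[0-1] = -3808.9758 N (compression)
  F[0-2] = -2683.7711 N (compression)
  F[1-2] = +3680.9137 N (tension)
  F[1-3] = -3575.1414 N (compression)
  F[2-3] = -2429.2300 N (compression)
  F[2-4] = +817.2082 N (tension)
  F[3-4] = -639.6742 N (compression)
  F[3-5] = -583.3168 N (compression)
  F[4-5] = +664.1544 N (tension)
  F[4-6] = +287.8177 N (tension)
  F[5-6] = -636.2463 N (compression)
  Rx@0 = +4341.8800 N
  Ry@0 = +3429.1357 N
  Ry@6 = +567.4243 N

817.208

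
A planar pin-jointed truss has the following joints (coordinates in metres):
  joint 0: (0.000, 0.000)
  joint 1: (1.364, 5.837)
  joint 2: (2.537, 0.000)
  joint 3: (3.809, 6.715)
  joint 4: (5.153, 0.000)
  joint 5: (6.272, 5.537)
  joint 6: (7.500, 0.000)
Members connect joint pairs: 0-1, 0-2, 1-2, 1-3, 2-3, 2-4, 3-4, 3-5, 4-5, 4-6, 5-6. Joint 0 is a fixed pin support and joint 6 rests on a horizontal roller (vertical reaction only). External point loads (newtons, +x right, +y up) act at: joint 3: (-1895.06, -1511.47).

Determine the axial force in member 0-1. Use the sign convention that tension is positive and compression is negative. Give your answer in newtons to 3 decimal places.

-2506.305

N=7 nodes, M=11 members, R=3 reactions → 2N=14, M+R=14
member 0 (0-1): L=5.9943, (cx,cy)=(0.2276,0.9738)
member 1 (0-2): L=2.5370, (cx,cy)=(1.0000,0.0000)
member 2 (1-2): L=5.9537, (cx,cy)=(0.1970,-0.9804)
member 3 (1-3): L=2.5979, (cx,cy)=(0.9412,0.3380)
member 4 (2-3): L=6.8344, (cx,cy)=(0.1861,0.9825)
member 5 (2-4): L=2.6160, (cx,cy)=(1.0000,0.0000)
member 6 (3-4): L=6.8482, (cx,cy)=(0.1963,-0.9806)
member 7 (3-5): L=2.7302, (cx,cy)=(0.9021,-0.4315)
member 8 (4-5): L=5.6489, (cx,cy)=(0.1981,0.9802)
member 9 (4-6): L=2.3470, (cx,cy)=(1.0000,0.0000)
member 10 (5-6): L=5.6715, (cx,cy)=(0.2165,-0.9763)
solve A·x = −loads:
  F[0-1] = -2506.3053 N (compression)
  F[0-2] = -1324.7470 N (compression)
  F[1-2] = +2126.9626 N (tension)
  F[1-3] = -1051.2255 N (compression)
  F[2-3] = -2122.3555 N (compression)
  F[2-4] = -510.6855 N (compression)
  F[3-4] = +772.3526 N (tension)
  F[3-5] = +398.0658 N (tension)
  F[4-5] = -772.6432 N (compression)
  F[4-6] = -206.0532 N (compression)
  F[5-6] = +951.6602 N (tension)
  Rx@0 = +1895.0600 N
  Ry@0 = +2440.5552 N
  Ry@6 = -929.0852 N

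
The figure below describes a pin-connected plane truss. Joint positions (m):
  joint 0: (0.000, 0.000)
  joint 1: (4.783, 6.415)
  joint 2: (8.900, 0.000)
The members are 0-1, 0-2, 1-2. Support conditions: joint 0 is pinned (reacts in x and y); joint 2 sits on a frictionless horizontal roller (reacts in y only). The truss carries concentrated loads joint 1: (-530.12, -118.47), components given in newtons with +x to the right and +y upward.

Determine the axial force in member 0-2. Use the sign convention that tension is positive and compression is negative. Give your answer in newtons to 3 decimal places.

N=3 nodes, M=3 members, R=3 reactions → 2N=6, M+R=6
member 0 (0-1): L=8.0018, (cx,cy)=(0.5977,0.8017)
member 1 (0-2): L=8.9000, (cx,cy)=(1.0000,0.0000)
member 2 (1-2): L=7.6225, (cx,cy)=(0.5401,-0.8416)
solve A·x = −loads:
  F[0-1] = -544.9799 N (compression)
  F[0-2] = -204.3647 N (compression)
  F[1-2] = +378.3732 N (tension)
  Rx@0 = +530.1200 N
  Ry@0 = +436.9057 N
  Ry@2 = -318.4357 N

-204.365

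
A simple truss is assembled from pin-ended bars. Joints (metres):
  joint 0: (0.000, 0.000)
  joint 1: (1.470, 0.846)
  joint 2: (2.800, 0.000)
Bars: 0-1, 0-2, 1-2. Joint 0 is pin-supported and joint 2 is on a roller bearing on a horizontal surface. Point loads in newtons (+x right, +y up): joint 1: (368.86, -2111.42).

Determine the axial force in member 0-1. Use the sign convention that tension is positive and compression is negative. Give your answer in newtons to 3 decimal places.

-1787.229

N=3 nodes, M=3 members, R=3 reactions → 2N=6, M+R=6
member 0 (0-1): L=1.6961, (cx,cy)=(0.8667,0.4988)
member 1 (0-2): L=2.8000, (cx,cy)=(1.0000,0.0000)
member 2 (1-2): L=1.5763, (cx,cy)=(0.8438,-0.5367)
solve A·x = −loads:
  F[0-1] = -1787.2293 N (compression)
  F[0-2] = +1917.8787 N (tension)
  F[1-2] = -2272.9985 N (compression)
  Rx@0 = -368.8600 N
  Ry@0 = +891.4761 N
  Ry@2 = +1219.9439 N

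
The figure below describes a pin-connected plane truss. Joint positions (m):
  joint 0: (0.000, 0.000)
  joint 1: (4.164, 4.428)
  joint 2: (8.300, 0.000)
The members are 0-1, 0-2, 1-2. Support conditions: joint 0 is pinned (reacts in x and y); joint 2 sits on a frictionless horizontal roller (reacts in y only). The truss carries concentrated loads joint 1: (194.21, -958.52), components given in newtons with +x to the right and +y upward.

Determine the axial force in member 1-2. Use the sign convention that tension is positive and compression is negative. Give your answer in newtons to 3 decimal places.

-799.799

N=3 nodes, M=3 members, R=3 reactions → 2N=6, M+R=6
member 0 (0-1): L=6.0783, (cx,cy)=(0.6851,0.7285)
member 1 (0-2): L=8.3000, (cx,cy)=(1.0000,0.0000)
member 2 (1-2): L=6.0592, (cx,cy)=(0.6826,-0.7308)
solve A·x = −loads:
  F[0-1] = -513.4367 N (compression)
  F[0-2] = +545.9433 N (tension)
  F[1-2] = -799.7992 N (compression)
  Rx@0 = -194.2100 N
  Ry@0 = +374.0334 N
  Ry@2 = +584.4866 N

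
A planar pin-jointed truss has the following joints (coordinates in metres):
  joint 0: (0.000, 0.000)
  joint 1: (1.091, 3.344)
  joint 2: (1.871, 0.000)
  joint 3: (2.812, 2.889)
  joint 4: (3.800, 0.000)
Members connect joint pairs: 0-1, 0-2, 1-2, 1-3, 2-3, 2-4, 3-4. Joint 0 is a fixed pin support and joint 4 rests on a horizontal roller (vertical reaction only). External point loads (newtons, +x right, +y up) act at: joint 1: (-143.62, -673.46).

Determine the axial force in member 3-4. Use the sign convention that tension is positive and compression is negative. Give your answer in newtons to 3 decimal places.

-70.776

N=5 nodes, M=7 members, R=3 reactions → 2N=10, M+R=10
member 0 (0-1): L=3.5175, (cx,cy)=(0.3102,0.9507)
member 1 (0-2): L=1.8710, (cx,cy)=(1.0000,0.0000)
member 2 (1-2): L=3.4338, (cx,cy)=(0.2272,-0.9739)
member 3 (1-3): L=1.7801, (cx,cy)=(0.9668,-0.2556)
member 4 (2-3): L=3.0384, (cx,cy)=(0.3097,0.9508)
member 5 (2-4): L=1.9290, (cx,cy)=(1.0000,0.0000)
member 6 (3-4): L=3.0533, (cx,cy)=(0.3236,-0.9462)
solve A·x = −loads:
  F[0-1] = -637.9540 N (compression)
  F[0-2] = +54.2515 N (tension)
  F[1-2] = -57.5893 N (compression)
  F[1-3] = -42.5843 N (compression)
  F[2-3] = +58.9838 N (tension)
  F[2-4] = +22.9023 N (tension)
  F[3-4] = -70.7762 N (compression)
  Rx@0 = +143.6200 N
  Ry@0 = +606.4917 N
  Ry@4 = +66.9683 N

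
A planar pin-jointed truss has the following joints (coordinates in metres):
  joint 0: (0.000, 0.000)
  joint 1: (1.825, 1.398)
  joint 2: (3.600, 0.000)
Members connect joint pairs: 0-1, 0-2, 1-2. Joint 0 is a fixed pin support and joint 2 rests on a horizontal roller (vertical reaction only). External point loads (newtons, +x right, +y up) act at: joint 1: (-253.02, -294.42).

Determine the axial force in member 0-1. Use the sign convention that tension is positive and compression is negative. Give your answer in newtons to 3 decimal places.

-400.291

N=3 nodes, M=3 members, R=3 reactions → 2N=6, M+R=6
member 0 (0-1): L=2.2989, (cx,cy)=(0.7939,0.6081)
member 1 (0-2): L=3.6000, (cx,cy)=(1.0000,0.0000)
member 2 (1-2): L=2.2594, (cx,cy)=(0.7856,-0.6187)
solve A·x = −loads:
  F[0-1] = -400.2907 N (compression)
  F[0-2] = +64.7513 N (tension)
  F[1-2] = -82.4231 N (compression)
  Rx@0 = +253.0200 N
  Ry@0 = +243.4215 N
  Ry@2 = +50.9985 N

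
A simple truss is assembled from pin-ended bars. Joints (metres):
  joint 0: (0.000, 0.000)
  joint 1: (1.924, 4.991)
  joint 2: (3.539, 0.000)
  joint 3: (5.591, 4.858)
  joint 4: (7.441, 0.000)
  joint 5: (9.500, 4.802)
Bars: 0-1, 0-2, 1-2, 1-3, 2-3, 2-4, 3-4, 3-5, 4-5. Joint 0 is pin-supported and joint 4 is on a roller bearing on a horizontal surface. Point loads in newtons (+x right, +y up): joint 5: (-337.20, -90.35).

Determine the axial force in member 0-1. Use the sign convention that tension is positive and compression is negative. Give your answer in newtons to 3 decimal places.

N=6 nodes, M=9 members, R=3 reactions → 2N=12, M+R=12
member 0 (0-1): L=5.3490, (cx,cy)=(0.3597,0.9331)
member 1 (0-2): L=3.5390, (cx,cy)=(1.0000,0.0000)
member 2 (1-2): L=5.2458, (cx,cy)=(0.3079,-0.9514)
member 3 (1-3): L=3.6694, (cx,cy)=(0.9993,-0.0362)
member 4 (2-3): L=5.2736, (cx,cy)=(0.3891,0.9212)
member 5 (2-4): L=3.9020, (cx,cy)=(1.0000,0.0000)
member 6 (3-4): L=5.1983, (cx,cy)=(0.3559,-0.9345)
member 7 (3-5): L=3.9094, (cx,cy)=(0.9999,-0.0143)
member 8 (4-5): L=5.2248, (cx,cy)=(0.3941,0.9191)
solve A·x = −loads:
  F[0-1] = -206.4249 N (compression)
  F[0-2] = -262.9504 N (compression)
  F[1-2] = +207.7099 N (tension)
  F[1-3] = -138.2873 N (compression)
  F[2-3] = -214.5278 N (compression)
  F[2-4] = -115.5291 N (compression)
  F[3-4] = +210.6498 N (tension)
  F[3-5] = -296.6681 N (compression)
  F[4-5] = -102.9291 N (compression)
  Rx@0 = +337.2000 N
  Ry@0 = +192.6090 N
  Ry@4 = -102.2590 N

-206.425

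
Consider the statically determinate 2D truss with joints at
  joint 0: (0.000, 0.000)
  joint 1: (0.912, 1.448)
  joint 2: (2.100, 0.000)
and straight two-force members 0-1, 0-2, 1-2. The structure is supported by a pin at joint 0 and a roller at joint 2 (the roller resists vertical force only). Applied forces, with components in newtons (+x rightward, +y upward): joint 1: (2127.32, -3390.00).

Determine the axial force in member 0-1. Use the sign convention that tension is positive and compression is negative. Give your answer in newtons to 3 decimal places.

-532.921

N=3 nodes, M=3 members, R=3 reactions → 2N=6, M+R=6
member 0 (0-1): L=1.7113, (cx,cy)=(0.5329,0.8462)
member 1 (0-2): L=2.1000, (cx,cy)=(1.0000,0.0000)
member 2 (1-2): L=1.8730, (cx,cy)=(0.6343,-0.7731)
solve A·x = −loads:
  F[0-1] = -532.9210 N (compression)
  F[0-2] = +2411.3335 N (tension)
  F[1-2] = -3801.6628 N (compression)
  Rx@0 = -2127.3200 N
  Ry@0 = +450.9336 N
  Ry@2 = +2939.0664 N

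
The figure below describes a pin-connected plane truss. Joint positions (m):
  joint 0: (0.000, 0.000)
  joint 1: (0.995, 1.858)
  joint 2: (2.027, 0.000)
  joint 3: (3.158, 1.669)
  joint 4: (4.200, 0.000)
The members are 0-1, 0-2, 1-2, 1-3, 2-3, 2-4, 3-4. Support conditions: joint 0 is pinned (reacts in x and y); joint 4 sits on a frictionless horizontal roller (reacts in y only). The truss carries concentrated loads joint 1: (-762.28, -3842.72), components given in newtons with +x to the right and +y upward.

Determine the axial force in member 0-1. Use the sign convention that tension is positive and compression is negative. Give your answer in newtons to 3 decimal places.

N=5 nodes, M=7 members, R=3 reactions → 2N=10, M+R=10
member 0 (0-1): L=2.1077, (cx,cy)=(0.4721,0.8816)
member 1 (0-2): L=2.0270, (cx,cy)=(1.0000,0.0000)
member 2 (1-2): L=2.1254, (cx,cy)=(0.4856,-0.8742)
member 3 (1-3): L=2.1712, (cx,cy)=(0.9962,-0.0870)
member 4 (2-3): L=2.0161, (cx,cy)=(0.5610,0.8278)
member 5 (2-4): L=2.1730, (cx,cy)=(1.0000,0.0000)
member 6 (3-4): L=1.9676, (cx,cy)=(0.5296,-0.8483)
solve A·x = −loads:
  F[0-1] = -3708.8964 N (compression)
  F[0-2] = +988.6520 N (tension)
  F[1-2] = -585.1993 N (compression)
  F[1-3] = -707.1851 N (compression)
  F[2-3] = +617.9801 N (tension)
  F[2-4] = +357.8265 N (tension)
  F[3-4] = -675.6699 N (compression)
  Rx@0 = +762.2800 N
  Ry@0 = +3269.5795 N
  Ry@4 = +573.1405 N

-3708.896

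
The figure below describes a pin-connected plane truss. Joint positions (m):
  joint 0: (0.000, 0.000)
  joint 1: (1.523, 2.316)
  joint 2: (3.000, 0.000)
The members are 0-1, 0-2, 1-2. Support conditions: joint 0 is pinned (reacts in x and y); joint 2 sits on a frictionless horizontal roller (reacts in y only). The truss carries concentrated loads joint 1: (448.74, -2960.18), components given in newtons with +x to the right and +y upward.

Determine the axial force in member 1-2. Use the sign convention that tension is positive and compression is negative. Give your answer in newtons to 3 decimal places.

N=3 nodes, M=3 members, R=3 reactions → 2N=6, M+R=6
member 0 (0-1): L=2.7719, (cx,cy)=(0.5494,0.8355)
member 1 (0-2): L=3.0000, (cx,cy)=(1.0000,0.0000)
member 2 (1-2): L=2.7469, (cx,cy)=(0.5377,-0.8431)
solve A·x = −loads:
  F[0-1] = -1329.6560 N (compression)
  F[0-2] = +1179.3118 N (tension)
  F[1-2] = -2193.2536 N (compression)
  Rx@0 = -448.7400 N
  Ry@0 = +1110.9680 N
  Ry@2 = +1849.2120 N

-2193.254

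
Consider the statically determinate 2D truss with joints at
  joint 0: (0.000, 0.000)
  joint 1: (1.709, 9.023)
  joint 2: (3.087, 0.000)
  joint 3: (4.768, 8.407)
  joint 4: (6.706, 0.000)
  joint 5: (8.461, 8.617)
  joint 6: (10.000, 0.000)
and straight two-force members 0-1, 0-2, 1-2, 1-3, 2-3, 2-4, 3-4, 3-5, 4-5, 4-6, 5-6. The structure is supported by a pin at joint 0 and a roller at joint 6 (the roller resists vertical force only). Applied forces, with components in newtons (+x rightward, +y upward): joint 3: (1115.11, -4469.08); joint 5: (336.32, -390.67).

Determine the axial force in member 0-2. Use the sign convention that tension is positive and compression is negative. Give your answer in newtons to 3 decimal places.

1673.236

N=7 nodes, M=11 members, R=3 reactions → 2N=14, M+R=14
member 0 (0-1): L=9.1834, (cx,cy)=(0.1861,0.9825)
member 1 (0-2): L=3.0870, (cx,cy)=(1.0000,0.0000)
member 2 (1-2): L=9.1276, (cx,cy)=(0.1510,-0.9885)
member 3 (1-3): L=3.1204, (cx,cy)=(0.9803,-0.1974)
member 4 (2-3): L=8.5734, (cx,cy)=(0.1961,0.9806)
member 5 (2-4): L=3.6190, (cx,cy)=(1.0000,0.0000)
member 6 (3-4): L=8.6275, (cx,cy)=(0.2246,-0.9744)
member 7 (3-5): L=3.6990, (cx,cy)=(0.9984,0.0568)
member 8 (4-5): L=8.7939, (cx,cy)=(0.1996,0.9799)
member 9 (4-6): L=3.2940, (cx,cy)=(1.0000,0.0000)
member 10 (5-6): L=8.7534, (cx,cy)=(0.1758,-0.9844)
solve A·x = −loads:
  F[0-1] = -1191.8873 N (compression)
  F[0-2] = +1673.2357 N (tension)
  F[1-2] = +1268.8505 N (tension)
  F[1-3] = -421.6625 N (compression)
  F[2-3] = -1279.1358 N (compression)
  F[2-4] = +2115.5964 N (tension)
  F[3-4] = -3443.2036 N (compression)
  F[3-5] = -1007.4512 N (compression)
  F[4-5] = +3424.0893 N (tension)
  F[4-6] = +658.8004 N (tension)
  F[5-6] = -3747.0524 N (compression)
  Rx@0 = -1451.4300 N
  Ry@0 = +1171.0668 N
  Ry@6 = +3688.6832 N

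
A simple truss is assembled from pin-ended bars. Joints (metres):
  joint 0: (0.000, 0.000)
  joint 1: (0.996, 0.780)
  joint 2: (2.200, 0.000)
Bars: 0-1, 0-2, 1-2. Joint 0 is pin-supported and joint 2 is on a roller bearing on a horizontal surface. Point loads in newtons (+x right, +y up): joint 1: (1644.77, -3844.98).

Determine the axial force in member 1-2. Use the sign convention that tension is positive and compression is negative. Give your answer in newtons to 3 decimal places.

-4274.075

N=3 nodes, M=3 members, R=3 reactions → 2N=6, M+R=6
member 0 (0-1): L=1.2651, (cx,cy)=(0.7873,0.6166)
member 1 (0-2): L=2.2000, (cx,cy)=(1.0000,0.0000)
member 2 (1-2): L=1.4346, (cx,cy)=(0.8393,-0.5437)
solve A·x = −loads:
  F[0-1] = -2467.0707 N (compression)
  F[0-2] = +3587.1066 N (tension)
  F[1-2] = -4274.0753 N (compression)
  Rx@0 = -1644.7700 N
  Ry@0 = +1521.1070 N
  Ry@2 = +2323.8730 N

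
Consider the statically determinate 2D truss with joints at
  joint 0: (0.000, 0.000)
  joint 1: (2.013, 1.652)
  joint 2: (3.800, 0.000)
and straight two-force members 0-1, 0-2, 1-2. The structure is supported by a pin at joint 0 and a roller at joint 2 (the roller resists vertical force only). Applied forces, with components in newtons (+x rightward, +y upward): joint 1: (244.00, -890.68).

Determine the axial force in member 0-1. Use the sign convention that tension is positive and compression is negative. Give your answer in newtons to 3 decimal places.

N=3 nodes, M=3 members, R=3 reactions → 2N=6, M+R=6
member 0 (0-1): L=2.6041, (cx,cy)=(0.7730,0.6344)
member 1 (0-2): L=3.8000, (cx,cy)=(1.0000,0.0000)
member 2 (1-2): L=2.4336, (cx,cy)=(0.7343,-0.6788)
solve A·x = −loads:
  F[0-1] = -493.0399 N (compression)
  F[0-2] = +625.1274 N (tension)
  F[1-2] = -851.3253 N (compression)
  Rx@0 = -244.0000 N
  Ry@0 = +312.7782 N
  Ry@2 = +577.9018 N

-493.040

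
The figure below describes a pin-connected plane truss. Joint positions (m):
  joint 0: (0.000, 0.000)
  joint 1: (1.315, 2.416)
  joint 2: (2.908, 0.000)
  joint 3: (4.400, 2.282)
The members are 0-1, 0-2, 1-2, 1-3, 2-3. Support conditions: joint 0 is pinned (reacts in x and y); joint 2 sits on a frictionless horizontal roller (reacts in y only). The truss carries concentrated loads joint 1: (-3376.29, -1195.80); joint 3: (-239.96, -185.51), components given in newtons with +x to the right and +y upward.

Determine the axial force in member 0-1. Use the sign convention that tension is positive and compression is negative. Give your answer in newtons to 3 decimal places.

N=4 nodes, M=5 members, R=3 reactions → 2N=8, M+R=8
member 0 (0-1): L=2.7507, (cx,cy)=(0.4781,0.8783)
member 1 (0-2): L=2.9080, (cx,cy)=(1.0000,0.0000)
member 2 (1-2): L=2.8939, (cx,cy)=(0.5505,-0.8349)
member 3 (1-3): L=3.0879, (cx,cy)=(0.9991,-0.0434)
member 4 (2-3): L=2.7265, (cx,cy)=(0.5472,0.8370)
solve A·x = −loads:
  F[0-1] = -4045.4734 N (compression)
  F[0-2] = -1682.2616 N (compression)
  F[1-2] = +2829.7732 N (tension)
  F[1-3] = -115.5030 N (compression)
  F[2-3] = -227.6299 N (compression)
  Rx@0 = +3616.2500 N
  Ry@0 = +3553.2441 N
  Ry@2 = -2171.9341 N

-4045.473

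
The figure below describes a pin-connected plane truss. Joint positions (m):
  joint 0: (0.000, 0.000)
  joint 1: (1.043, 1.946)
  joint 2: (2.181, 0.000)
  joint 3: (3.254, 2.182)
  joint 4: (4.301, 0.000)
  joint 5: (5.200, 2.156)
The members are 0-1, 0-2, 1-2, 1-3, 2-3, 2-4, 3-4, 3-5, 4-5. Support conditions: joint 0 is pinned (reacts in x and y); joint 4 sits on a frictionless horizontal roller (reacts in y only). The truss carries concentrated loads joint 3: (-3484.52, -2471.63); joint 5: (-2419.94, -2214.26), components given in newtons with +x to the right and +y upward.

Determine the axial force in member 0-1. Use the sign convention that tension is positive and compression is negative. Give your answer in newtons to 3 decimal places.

-3539.530

N=6 nodes, M=9 members, R=3 reactions → 2N=12, M+R=12
member 0 (0-1): L=2.2079, (cx,cy)=(0.4724,0.8814)
member 1 (0-2): L=2.1810, (cx,cy)=(1.0000,0.0000)
member 2 (1-2): L=2.2543, (cx,cy)=(0.5048,-0.8632)
member 3 (1-3): L=2.2236, (cx,cy)=(0.9944,0.1061)
member 4 (2-3): L=2.4316, (cx,cy)=(0.4413,0.8974)
member 5 (2-4): L=2.1200, (cx,cy)=(1.0000,0.0000)
member 6 (3-4): L=2.4202, (cx,cy)=(0.4326,-0.9016)
member 7 (3-5): L=1.9462, (cx,cy)=(0.9999,-0.0134)
member 8 (4-5): L=2.3359, (cx,cy)=(0.3849,0.9230)
solve A·x = −loads:
  F[0-1] = -3539.5297 N (compression)
  F[0-2] = -4232.3955 N (compression)
  F[1-2] = +3207.0340 N (tension)
  F[1-3] = -3309.6969 N (compression)
  F[2-3] = -3085.0335 N (compression)
  F[2-4] = -1252.0888 N (compression)
  F[3-4] = +740.8611 N (tension)
  F[3-5] = -1488.4880 N (compression)
  F[4-5] = -2420.5901 N (compression)
  Rx@0 = +5904.4600 N
  Ry@0 = +3119.6908 N
  Ry@4 = +1566.1992 N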